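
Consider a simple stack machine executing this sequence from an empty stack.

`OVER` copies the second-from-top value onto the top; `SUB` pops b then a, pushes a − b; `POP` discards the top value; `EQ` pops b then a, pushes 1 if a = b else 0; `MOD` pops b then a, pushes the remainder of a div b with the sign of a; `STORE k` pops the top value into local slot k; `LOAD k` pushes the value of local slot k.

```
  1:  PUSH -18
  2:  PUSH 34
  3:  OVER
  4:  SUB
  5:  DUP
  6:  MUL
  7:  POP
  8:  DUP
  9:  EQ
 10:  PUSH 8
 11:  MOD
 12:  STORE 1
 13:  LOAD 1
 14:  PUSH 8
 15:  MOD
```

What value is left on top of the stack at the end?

1

PUSH -18  -18
PUSH 34   -18 34
OVER      -18 34 -18
SUB       -18 52
DUP       -18 52 52
MUL       -18 2704
POP       -18
DUP       -18 -18
EQ        1
PUSH 8    1 8
MOD       1
STORE 1   (empty)
LOAD 1    1
PUSH 8    1 8
MOD       1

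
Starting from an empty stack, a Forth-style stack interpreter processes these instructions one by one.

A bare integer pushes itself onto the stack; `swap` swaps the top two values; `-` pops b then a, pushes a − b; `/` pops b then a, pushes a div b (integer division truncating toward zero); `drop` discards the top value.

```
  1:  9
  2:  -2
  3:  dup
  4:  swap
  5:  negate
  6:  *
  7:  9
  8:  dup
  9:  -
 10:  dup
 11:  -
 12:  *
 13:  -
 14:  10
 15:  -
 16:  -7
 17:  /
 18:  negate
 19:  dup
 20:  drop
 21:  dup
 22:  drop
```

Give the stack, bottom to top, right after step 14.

9      : [9]
-2     : [9, -2]
dup    : [9, -2, -2]
swap   : [9, -2, -2]
negate : [9, -2, 2]
*      : [9, -4]
9      : [9, -4, 9]
dup    : [9, -4, 9, 9]
-      : [9, -4, 0]
dup    : [9, -4, 0, 0]
-      : [9, -4, 0]
*      : [9, 0]
-      : [9]
10     : [9, 10]

[9, 10]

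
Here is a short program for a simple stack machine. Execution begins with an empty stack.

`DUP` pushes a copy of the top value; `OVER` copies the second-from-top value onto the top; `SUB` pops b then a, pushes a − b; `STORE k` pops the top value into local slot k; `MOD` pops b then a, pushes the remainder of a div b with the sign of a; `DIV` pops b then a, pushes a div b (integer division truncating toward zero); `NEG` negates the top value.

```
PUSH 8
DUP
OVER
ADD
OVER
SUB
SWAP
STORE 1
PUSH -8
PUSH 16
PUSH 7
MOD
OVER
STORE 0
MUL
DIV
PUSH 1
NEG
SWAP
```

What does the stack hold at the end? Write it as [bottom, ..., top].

[-1, 0]

PUSH 8   8
DUP      8 8
OVER     8 8 8
ADD      8 16
OVER     8 16 8
SUB      8 8
SWAP     8 8
STORE 1  8
PUSH -8  8 -8
PUSH 16  8 -8 16
PUSH 7   8 -8 16 7
MOD      8 -8 2
OVER     8 -8 2 -8
STORE 0  8 -8 2
MUL      8 -16
DIV      0
PUSH 1   0 1
NEG      0 -1
SWAP     -1 0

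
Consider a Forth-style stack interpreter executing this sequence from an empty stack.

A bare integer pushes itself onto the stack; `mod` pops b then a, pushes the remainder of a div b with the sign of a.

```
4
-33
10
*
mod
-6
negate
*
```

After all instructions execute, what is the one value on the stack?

24

4      -> 4
-33    -> 4 -33
10     -> 4 -33 10
*      -> 4 -330
mod    -> 4
-6     -> 4 -6
negate -> 4 6
*      -> 24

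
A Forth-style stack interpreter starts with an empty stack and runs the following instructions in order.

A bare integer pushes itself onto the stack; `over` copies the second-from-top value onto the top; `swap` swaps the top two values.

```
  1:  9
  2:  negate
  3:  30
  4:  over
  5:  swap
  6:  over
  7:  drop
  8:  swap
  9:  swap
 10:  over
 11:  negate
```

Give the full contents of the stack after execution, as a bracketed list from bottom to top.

9      : 9
negate : -9
30     : -9 30
over   : -9 30 -9
swap   : -9 -9 30
over   : -9 -9 30 -9
drop   : -9 -9 30
swap   : -9 30 -9
swap   : -9 -9 30
over   : -9 -9 30 -9
negate : -9 -9 30 9

[-9, -9, 30, 9]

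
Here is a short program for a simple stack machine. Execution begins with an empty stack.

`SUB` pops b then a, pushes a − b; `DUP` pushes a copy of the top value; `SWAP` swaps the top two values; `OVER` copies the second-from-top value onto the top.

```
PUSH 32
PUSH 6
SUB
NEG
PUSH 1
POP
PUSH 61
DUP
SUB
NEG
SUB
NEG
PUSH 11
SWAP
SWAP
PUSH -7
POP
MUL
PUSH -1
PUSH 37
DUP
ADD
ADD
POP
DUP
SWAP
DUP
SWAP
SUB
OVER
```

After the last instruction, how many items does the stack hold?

3

PUSH 32 : [32]
PUSH 6  : [32, 6]
SUB     : [26]
NEG     : [-26]
PUSH 1  : [-26, 1]
POP     : [-26]
PUSH 61 : [-26, 61]
DUP     : [-26, 61, 61]
SUB     : [-26, 0]
NEG     : [-26, 0]
SUB     : [-26]
NEG     : [26]
PUSH 11 : [26, 11]
SWAP    : [11, 26]
SWAP    : [26, 11]
PUSH -7 : [26, 11, -7]
POP     : [26, 11]
MUL     : [286]
PUSH -1 : [286, -1]
PUSH 37 : [286, -1, 37]
DUP     : [286, -1, 37, 37]
ADD     : [286, -1, 74]
ADD     : [286, 73]
POP     : [286]
DUP     : [286, 286]
SWAP    : [286, 286]
DUP     : [286, 286, 286]
SWAP    : [286, 286, 286]
SUB     : [286, 0]
OVER    : [286, 0, 286]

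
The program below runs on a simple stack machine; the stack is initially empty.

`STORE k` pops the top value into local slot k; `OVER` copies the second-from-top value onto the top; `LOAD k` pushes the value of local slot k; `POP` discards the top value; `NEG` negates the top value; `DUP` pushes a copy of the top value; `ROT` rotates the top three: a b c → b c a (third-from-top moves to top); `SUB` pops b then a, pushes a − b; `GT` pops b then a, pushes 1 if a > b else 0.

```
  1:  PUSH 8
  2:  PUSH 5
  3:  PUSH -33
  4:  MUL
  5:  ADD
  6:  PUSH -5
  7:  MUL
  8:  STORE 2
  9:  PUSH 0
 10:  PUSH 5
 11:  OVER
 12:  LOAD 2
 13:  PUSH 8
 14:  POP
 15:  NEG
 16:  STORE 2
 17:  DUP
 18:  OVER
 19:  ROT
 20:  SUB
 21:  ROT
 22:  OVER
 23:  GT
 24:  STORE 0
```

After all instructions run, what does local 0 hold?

PUSH 8   : 8
PUSH 5   : 8 5
PUSH -33 : 8 5 -33
MUL      : 8 -165
ADD      : -157
PUSH -5  : -157 -5
MUL      : 785
STORE 2  : (empty)
PUSH 0   : 0
PUSH 5   : 0 5
OVER     : 0 5 0
LOAD 2   : 0 5 0 785
PUSH 8   : 0 5 0 785 8
POP      : 0 5 0 785
NEG      : 0 5 0 -785
STORE 2  : 0 5 0
DUP      : 0 5 0 0
OVER     : 0 5 0 0 0
ROT      : 0 5 0 0 0
SUB      : 0 5 0 0
ROT      : 0 0 0 5
OVER     : 0 0 0 5 0
GT       : 0 0 0 1
STORE 0  : 0 0 0

1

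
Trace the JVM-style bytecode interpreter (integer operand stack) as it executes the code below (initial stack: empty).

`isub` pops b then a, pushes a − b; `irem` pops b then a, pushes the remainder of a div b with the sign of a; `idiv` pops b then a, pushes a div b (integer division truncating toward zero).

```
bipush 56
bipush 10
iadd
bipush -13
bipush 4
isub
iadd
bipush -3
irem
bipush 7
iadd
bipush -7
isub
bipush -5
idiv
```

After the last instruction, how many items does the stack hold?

1

bipush 56  → [56]
bipush 10  → [56, 10]
iadd       → [66]
bipush -13 → [66, -13]
bipush 4   → [66, -13, 4]
isub       → [66, -17]
iadd       → [49]
bipush -3  → [49, -3]
irem       → [1]
bipush 7   → [1, 7]
iadd       → [8]
bipush -7  → [8, -7]
isub       → [15]
bipush -5  → [15, -5]
idiv       → [-3]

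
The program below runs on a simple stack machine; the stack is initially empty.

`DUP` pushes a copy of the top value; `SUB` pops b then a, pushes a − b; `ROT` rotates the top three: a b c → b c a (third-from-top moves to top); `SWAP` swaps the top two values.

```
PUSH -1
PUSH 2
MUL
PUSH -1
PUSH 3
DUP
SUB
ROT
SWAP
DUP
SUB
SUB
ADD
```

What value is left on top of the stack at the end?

PUSH -1 -> [-1]
PUSH 2  -> [-1, 2]
MUL     -> [-2]
PUSH -1 -> [-2, -1]
PUSH 3  -> [-2, -1, 3]
DUP     -> [-2, -1, 3, 3]
SUB     -> [-2, -1, 0]
ROT     -> [-1, 0, -2]
SWAP    -> [-1, -2, 0]
DUP     -> [-1, -2, 0, 0]
SUB     -> [-1, -2, 0]
SUB     -> [-1, -2]
ADD     -> [-3]

-3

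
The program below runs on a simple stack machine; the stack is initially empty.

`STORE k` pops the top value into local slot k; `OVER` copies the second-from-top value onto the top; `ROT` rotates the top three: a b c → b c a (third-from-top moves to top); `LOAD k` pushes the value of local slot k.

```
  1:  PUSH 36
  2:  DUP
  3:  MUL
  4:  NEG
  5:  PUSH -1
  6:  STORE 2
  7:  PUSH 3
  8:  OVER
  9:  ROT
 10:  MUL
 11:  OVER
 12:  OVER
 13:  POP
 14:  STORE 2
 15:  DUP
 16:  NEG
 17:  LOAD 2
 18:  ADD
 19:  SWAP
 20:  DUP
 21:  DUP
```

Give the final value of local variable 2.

PUSH 36  [36]
DUP      [36, 36]
MUL      [1296]
NEG      [-1296]
PUSH -1  [-1296, -1]
STORE 2  [-1296]
PUSH 3   [-1296, 3]
OVER     [-1296, 3, -1296]
ROT      [3, -1296, -1296]
MUL      [3, 1679616]
OVER     [3, 1679616, 3]
OVER     [3, 1679616, 3, 1679616]
POP      [3, 1679616, 3]
STORE 2  [3, 1679616]
DUP      [3, 1679616, 1679616]
NEG      [3, 1679616, -1679616]
LOAD 2   [3, 1679616, -1679616, 3]
ADD      [3, 1679616, -1679613]
SWAP     [3, -1679613, 1679616]
DUP      [3, -1679613, 1679616, 1679616]
DUP      [3, -1679613, 1679616, 1679616, 1679616]

3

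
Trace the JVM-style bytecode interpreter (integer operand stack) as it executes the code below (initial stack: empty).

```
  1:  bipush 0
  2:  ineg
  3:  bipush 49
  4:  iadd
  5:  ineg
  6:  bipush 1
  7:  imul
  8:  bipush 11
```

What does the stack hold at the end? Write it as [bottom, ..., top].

[-49, 11]

bipush 0  → [0]
ineg      → [0]
bipush 49 → [0, 49]
iadd      → [49]
ineg      → [-49]
bipush 1  → [-49, 1]
imul      → [-49]
bipush 11 → [-49, 11]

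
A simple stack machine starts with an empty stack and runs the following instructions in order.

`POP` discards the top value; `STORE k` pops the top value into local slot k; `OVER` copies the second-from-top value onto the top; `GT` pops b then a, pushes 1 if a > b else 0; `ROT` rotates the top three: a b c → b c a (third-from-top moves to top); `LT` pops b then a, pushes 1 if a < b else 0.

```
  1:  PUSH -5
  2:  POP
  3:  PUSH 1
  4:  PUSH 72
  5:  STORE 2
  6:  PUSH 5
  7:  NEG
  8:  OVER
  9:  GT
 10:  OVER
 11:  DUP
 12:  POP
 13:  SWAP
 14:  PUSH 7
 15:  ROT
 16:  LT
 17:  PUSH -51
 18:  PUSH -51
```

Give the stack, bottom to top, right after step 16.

[1, 0, 0]

PUSH -5 : [-5]
POP     : []
PUSH 1  : [1]
PUSH 72 : [1, 72]
STORE 2 : [1]
PUSH 5  : [1, 5]
NEG     : [1, -5]
OVER    : [1, -5, 1]
GT      : [1, 0]
OVER    : [1, 0, 1]
DUP     : [1, 0, 1, 1]
POP     : [1, 0, 1]
SWAP    : [1, 1, 0]
PUSH 7  : [1, 1, 0, 7]
ROT     : [1, 0, 7, 1]
LT      : [1, 0, 0]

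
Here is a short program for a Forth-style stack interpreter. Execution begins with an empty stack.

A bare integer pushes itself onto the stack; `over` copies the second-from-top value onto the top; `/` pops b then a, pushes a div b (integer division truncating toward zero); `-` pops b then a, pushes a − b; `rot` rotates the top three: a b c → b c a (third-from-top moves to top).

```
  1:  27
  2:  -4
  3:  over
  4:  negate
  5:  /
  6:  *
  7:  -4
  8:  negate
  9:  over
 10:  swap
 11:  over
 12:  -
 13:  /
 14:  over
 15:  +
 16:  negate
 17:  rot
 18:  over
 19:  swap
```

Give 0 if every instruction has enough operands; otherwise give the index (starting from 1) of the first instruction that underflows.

27     : [27]
-4     : [27, -4]
over   : [27, -4, 27]
negate : [27, -4, -27]
/      : [27, 0]
*      : [0]
-4     : [0, -4]
negate : [0, 4]
over   : [0, 4, 0]
swap   : [0, 0, 4]
over   : [0, 0, 4, 0]
-      : [0, 0, 4]
/      : [0, 0]
over   : [0, 0, 0]
+      : [0, 0]
negate : [0, 0]
rot  — needs 3 operands, stack has 2 → underflow

17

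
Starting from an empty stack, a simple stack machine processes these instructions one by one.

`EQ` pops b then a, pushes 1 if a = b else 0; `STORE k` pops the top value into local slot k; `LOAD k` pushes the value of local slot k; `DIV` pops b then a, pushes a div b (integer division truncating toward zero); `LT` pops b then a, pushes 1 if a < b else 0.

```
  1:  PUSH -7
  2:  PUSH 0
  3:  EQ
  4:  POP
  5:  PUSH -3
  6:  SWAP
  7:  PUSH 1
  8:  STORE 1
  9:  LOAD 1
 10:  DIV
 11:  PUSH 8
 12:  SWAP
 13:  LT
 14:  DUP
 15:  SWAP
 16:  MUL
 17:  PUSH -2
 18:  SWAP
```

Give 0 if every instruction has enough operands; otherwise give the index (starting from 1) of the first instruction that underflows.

PUSH -7 : -7
PUSH 0  : -7 0
EQ      : 0
POP     : (empty)
PUSH -3 : -3
SWAP  — needs 2 operands, stack has 1 → underflow

6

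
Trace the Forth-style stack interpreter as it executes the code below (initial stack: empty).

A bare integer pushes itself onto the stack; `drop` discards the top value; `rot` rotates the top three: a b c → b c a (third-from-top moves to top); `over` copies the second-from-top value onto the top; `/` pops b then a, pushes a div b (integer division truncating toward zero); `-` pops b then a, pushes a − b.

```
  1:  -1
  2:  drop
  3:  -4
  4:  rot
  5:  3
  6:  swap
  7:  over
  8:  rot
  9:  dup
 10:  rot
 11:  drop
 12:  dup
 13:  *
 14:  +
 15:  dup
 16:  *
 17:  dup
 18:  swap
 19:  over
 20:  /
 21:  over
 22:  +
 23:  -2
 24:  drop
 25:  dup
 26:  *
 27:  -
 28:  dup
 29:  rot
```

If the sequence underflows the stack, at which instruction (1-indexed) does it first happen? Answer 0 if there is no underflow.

4

-1   -> -1
drop -> (empty)
-4   -> -4
rot  — needs 3 operands, stack has 1 → underflow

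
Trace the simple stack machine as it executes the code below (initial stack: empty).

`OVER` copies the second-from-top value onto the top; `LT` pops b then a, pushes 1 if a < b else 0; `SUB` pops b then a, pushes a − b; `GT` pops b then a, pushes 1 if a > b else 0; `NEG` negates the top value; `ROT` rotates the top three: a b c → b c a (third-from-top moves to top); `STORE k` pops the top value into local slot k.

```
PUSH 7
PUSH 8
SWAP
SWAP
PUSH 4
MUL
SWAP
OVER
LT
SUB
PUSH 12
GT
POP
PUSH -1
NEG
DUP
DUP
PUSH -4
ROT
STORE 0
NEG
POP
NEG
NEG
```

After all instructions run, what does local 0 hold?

PUSH 7  -> 7
PUSH 8  -> 7 8
SWAP    -> 8 7
SWAP    -> 7 8
PUSH 4  -> 7 8 4
MUL     -> 7 32
SWAP    -> 32 7
OVER    -> 32 7 32
LT      -> 32 1
SUB     -> 31
PUSH 12 -> 31 12
GT      -> 1
POP     -> (empty)
PUSH -1 -> -1
NEG     -> 1
DUP     -> 1 1
DUP     -> 1 1 1
PUSH -4 -> 1 1 1 -4
ROT     -> 1 1 -4 1
STORE 0 -> 1 1 -4
NEG     -> 1 1 4
POP     -> 1 1
NEG     -> 1 -1
NEG     -> 1 1

1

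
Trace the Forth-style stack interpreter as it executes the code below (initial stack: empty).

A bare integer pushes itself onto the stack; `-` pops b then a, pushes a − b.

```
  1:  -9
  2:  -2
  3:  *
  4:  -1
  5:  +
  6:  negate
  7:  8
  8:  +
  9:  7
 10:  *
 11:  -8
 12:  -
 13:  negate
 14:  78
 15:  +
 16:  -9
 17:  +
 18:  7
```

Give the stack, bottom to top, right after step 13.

[55]

-9      -9
-2      -9 -2
*       18
-1      18 -1
+       17
negate  -17
8       -17 8
+       -9
7       -9 7
*       -63
-8      -63 -8
-       -55
negate  55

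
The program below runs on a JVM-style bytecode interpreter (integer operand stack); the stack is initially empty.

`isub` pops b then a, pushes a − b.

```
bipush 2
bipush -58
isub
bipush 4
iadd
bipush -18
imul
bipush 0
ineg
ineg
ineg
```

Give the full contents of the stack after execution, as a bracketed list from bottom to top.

bipush 2    [2]
bipush -58  [2, -58]
isub        [60]
bipush 4    [60, 4]
iadd        [64]
bipush -18  [64, -18]
imul        [-1152]
bipush 0    [-1152, 0]
ineg        [-1152, 0]
ineg        [-1152, 0]
ineg        [-1152, 0]

[-1152, 0]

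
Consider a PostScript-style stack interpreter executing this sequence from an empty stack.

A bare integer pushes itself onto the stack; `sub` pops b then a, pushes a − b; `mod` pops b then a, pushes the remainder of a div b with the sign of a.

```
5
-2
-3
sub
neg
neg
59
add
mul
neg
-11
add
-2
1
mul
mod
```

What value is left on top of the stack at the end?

-1

5   : 5
-2  : 5 -2
-3  : 5 -2 -3
sub : 5 1
neg : 5 -1
neg : 5 1
59  : 5 1 59
add : 5 60
mul : 300
neg : -300
-11 : -300 -11
add : -311
-2  : -311 -2
1   : -311 -2 1
mul : -311 -2
mod : -1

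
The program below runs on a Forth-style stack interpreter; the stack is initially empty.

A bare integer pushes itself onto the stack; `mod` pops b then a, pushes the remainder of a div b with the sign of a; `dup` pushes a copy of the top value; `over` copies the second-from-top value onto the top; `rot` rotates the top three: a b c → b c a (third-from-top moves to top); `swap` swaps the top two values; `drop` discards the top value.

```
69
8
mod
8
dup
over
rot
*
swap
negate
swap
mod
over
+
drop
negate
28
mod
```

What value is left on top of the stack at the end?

69     -> [69]
8      -> [69, 8]
mod    -> [5]
8      -> [5, 8]
dup    -> [5, 8, 8]
over   -> [5, 8, 8, 8]
rot    -> [5, 8, 8, 8]
*      -> [5, 8, 64]
swap   -> [5, 64, 8]
negate -> [5, 64, -8]
swap   -> [5, -8, 64]
mod    -> [5, -8]
over   -> [5, -8, 5]
+      -> [5, -3]
drop   -> [5]
negate -> [-5]
28     -> [-5, 28]
mod    -> [-5]

-5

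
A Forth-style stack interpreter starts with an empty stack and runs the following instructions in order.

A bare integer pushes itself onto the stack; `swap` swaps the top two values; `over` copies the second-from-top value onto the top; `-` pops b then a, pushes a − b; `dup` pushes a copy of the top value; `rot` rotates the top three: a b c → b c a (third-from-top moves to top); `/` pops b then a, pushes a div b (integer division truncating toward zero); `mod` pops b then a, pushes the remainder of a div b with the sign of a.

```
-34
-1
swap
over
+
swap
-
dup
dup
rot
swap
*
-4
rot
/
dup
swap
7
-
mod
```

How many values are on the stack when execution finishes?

-34  → [-34]
-1   → [-34, -1]
swap → [-1, -34]
over → [-1, -34, -1]
+    → [-1, -35]
swap → [-35, -1]
-    → [-34]
dup  → [-34, -34]
dup  → [-34, -34, -34]
rot  → [-34, -34, -34]
swap → [-34, -34, -34]
*    → [-34, 1156]
-4   → [-34, 1156, -4]
rot  → [1156, -4, -34]
/    → [1156, 0]
dup  → [1156, 0, 0]
swap → [1156, 0, 0]
7    → [1156, 0, 0, 7]
-    → [1156, 0, -7]
mod  → [1156, 0]

2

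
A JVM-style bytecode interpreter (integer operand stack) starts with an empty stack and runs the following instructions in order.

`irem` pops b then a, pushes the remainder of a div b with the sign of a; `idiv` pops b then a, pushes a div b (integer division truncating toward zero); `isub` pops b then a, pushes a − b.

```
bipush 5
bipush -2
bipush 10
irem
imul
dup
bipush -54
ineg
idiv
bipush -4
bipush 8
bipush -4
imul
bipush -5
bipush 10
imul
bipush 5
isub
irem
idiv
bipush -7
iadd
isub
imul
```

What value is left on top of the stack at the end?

-70

bipush 5   → 5
bipush -2  → 5 -2
bipush 10  → 5 -2 10
irem       → 5 -2
imul       → -10
dup        → -10 -10
bipush -54 → -10 -10 -54
ineg       → -10 -10 54
idiv       → -10 0
bipush -4  → -10 0 -4
bipush 8   → -10 0 -4 8
bipush -4  → -10 0 -4 8 -4
imul       → -10 0 -4 -32
bipush -5  → -10 0 -4 -32 -5
bipush 10  → -10 0 -4 -32 -5 10
imul       → -10 0 -4 -32 -50
bipush 5   → -10 0 -4 -32 -50 5
isub       → -10 0 -4 -32 -55
irem       → -10 0 -4 -32
idiv       → -10 0 0
bipush -7  → -10 0 0 -7
iadd       → -10 0 -7
isub       → -10 7
imul       → -70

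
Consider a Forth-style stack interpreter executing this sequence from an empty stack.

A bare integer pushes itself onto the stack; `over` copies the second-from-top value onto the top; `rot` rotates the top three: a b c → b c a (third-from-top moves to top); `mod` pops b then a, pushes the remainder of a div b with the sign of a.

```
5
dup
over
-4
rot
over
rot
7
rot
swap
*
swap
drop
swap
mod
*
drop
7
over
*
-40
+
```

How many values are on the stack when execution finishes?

2

5    : 5
dup  : 5 5
over : 5 5 5
-4   : 5 5 5 -4
rot  : 5 5 -4 5
over : 5 5 -4 5 -4
rot  : 5 5 5 -4 -4
7    : 5 5 5 -4 -4 7
rot  : 5 5 5 -4 7 -4
swap : 5 5 5 -4 -4 7
*    : 5 5 5 -4 -28
swap : 5 5 5 -28 -4
drop : 5 5 5 -28
swap : 5 5 -28 5
mod  : 5 5 -3
*    : 5 -15
drop : 5
7    : 5 7
over : 5 7 5
*    : 5 35
-40  : 5 35 -40
+    : 5 -5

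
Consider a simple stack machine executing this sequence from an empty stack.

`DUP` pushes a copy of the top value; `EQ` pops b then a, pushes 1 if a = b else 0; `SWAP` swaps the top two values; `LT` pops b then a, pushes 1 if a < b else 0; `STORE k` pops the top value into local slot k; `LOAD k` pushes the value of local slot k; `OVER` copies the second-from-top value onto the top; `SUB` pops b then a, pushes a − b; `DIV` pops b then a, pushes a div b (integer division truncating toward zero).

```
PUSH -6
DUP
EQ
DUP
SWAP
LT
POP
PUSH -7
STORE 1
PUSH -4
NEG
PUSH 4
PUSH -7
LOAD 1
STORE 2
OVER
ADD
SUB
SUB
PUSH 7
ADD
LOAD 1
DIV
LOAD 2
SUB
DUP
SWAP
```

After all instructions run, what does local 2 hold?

-7

PUSH -6 -> -6
DUP     -> -6 -6
EQ      -> 1
DUP     -> 1 1
SWAP    -> 1 1
LT      -> 0
POP     -> (empty)
PUSH -7 -> -7
STORE 1 -> (empty)
PUSH -4 -> -4
NEG     -> 4
PUSH 4  -> 4 4
PUSH -7 -> 4 4 -7
LOAD 1  -> 4 4 -7 -7
STORE 2 -> 4 4 -7
OVER    -> 4 4 -7 4
ADD     -> 4 4 -3
SUB     -> 4 7
SUB     -> -3
PUSH 7  -> -3 7
ADD     -> 4
LOAD 1  -> 4 -7
DIV     -> 0
LOAD 2  -> 0 -7
SUB     -> 7
DUP     -> 7 7
SWAP    -> 7 7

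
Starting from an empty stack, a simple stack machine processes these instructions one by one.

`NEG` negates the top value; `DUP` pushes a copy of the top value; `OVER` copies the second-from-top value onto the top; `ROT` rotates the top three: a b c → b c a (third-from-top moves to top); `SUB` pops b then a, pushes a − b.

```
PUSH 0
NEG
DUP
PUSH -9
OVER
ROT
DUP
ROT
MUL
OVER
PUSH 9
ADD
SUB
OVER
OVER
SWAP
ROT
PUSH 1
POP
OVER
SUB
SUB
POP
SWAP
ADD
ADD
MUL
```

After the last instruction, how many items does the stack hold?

PUSH 0  : [0]
NEG     : [0]
DUP     : [0, 0]
PUSH -9 : [0, 0, -9]
OVER    : [0, 0, -9, 0]
ROT     : [0, -9, 0, 0]
DUP     : [0, -9, 0, 0, 0]
ROT     : [0, -9, 0, 0, 0]
MUL     : [0, -9, 0, 0]
OVER    : [0, -9, 0, 0, 0]
PUSH 9  : [0, -9, 0, 0, 0, 9]
ADD     : [0, -9, 0, 0, 9]
SUB     : [0, -9, 0, -9]
OVER    : [0, -9, 0, -9, 0]
OVER    : [0, -9, 0, -9, 0, -9]
SWAP    : [0, -9, 0, -9, -9, 0]
ROT     : [0, -9, 0, -9, 0, -9]
PUSH 1  : [0, -9, 0, -9, 0, -9, 1]
POP     : [0, -9, 0, -9, 0, -9]
OVER    : [0, -9, 0, -9, 0, -9, 0]
SUB     : [0, -9, 0, -9, 0, -9]
SUB     : [0, -9, 0, -9, 9]
POP     : [0, -9, 0, -9]
SWAP    : [0, -9, -9, 0]
ADD     : [0, -9, -9]
ADD     : [0, -18]
MUL     : [0]

1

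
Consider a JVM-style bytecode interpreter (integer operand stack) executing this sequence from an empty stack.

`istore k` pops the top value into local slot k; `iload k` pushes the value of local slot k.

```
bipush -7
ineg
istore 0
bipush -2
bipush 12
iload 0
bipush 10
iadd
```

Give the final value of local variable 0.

7

bipush -7 → [-7]
ineg      → [7]
istore 0  → []
bipush -2 → [-2]
bipush 12 → [-2, 12]
iload 0   → [-2, 12, 7]
bipush 10 → [-2, 12, 7, 10]
iadd      → [-2, 12, 17]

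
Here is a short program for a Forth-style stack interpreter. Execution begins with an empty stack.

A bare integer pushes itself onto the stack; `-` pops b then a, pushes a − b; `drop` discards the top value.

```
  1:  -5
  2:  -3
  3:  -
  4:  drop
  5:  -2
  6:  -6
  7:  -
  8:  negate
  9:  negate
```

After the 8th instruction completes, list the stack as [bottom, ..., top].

[-4]

-5     : [-5]
-3     : [-5, -3]
-      : [-2]
drop   : []
-2     : [-2]
-6     : [-2, -6]
-      : [4]
negate : [-4]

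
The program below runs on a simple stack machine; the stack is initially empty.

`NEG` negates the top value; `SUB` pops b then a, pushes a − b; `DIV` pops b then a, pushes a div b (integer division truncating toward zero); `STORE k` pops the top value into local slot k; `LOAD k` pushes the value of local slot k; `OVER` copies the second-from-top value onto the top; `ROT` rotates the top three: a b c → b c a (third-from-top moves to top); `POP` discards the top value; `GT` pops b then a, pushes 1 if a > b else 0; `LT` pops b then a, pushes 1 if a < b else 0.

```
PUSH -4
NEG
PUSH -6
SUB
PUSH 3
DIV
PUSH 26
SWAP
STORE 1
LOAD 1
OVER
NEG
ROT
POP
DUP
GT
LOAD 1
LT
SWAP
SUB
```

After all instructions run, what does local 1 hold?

3

PUSH -4 -> [-4]
NEG     -> [4]
PUSH -6 -> [4, -6]
SUB     -> [10]
PUSH 3  -> [10, 3]
DIV     -> [3]
PUSH 26 -> [3, 26]
SWAP    -> [26, 3]
STORE 1 -> [26]
LOAD 1  -> [26, 3]
OVER    -> [26, 3, 26]
NEG     -> [26, 3, -26]
ROT     -> [3, -26, 26]
POP     -> [3, -26]
DUP     -> [3, -26, -26]
GT      -> [3, 0]
LOAD 1  -> [3, 0, 3]
LT      -> [3, 1]
SWAP    -> [1, 3]
SUB     -> [-2]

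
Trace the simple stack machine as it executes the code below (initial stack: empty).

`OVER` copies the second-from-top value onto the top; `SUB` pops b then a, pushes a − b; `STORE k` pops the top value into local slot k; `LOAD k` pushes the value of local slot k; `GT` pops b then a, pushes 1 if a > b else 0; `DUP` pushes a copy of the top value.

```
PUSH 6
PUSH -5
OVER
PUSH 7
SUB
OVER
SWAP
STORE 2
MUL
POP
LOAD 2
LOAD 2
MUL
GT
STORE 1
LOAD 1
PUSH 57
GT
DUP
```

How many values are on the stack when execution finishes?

PUSH 6   6
PUSH -5  6 -5
OVER     6 -5 6
PUSH 7   6 -5 6 7
SUB      6 -5 -1
OVER     6 -5 -1 -5
SWAP     6 -5 -5 -1
STORE 2  6 -5 -5
MUL      6 25
POP      6
LOAD 2   6 -1
LOAD 2   6 -1 -1
MUL      6 1
GT       1
STORE 1  (empty)
LOAD 1   1
PUSH 57  1 57
GT       0
DUP      0 0

2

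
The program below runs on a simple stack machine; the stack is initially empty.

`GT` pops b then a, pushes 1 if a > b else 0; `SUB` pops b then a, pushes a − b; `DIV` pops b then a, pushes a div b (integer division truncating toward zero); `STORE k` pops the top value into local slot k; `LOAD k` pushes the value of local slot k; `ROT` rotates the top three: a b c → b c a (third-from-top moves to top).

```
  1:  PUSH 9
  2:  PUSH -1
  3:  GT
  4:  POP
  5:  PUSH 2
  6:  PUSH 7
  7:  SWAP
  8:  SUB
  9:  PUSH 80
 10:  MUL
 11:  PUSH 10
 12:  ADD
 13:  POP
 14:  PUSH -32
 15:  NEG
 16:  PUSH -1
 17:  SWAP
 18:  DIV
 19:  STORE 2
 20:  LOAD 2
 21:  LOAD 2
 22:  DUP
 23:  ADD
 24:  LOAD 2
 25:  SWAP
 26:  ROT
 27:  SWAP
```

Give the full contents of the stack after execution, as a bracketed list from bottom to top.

[0, 0, 0]

PUSH 9    9
PUSH -1   9 -1
GT        1
POP       (empty)
PUSH 2    2
PUSH 7    2 7
SWAP      7 2
SUB       5
PUSH 80   5 80
MUL       400
PUSH 10   400 10
ADD       410
POP       (empty)
PUSH -32  -32
NEG       32
PUSH -1   32 -1
SWAP      -1 32
DIV       0
STORE 2   (empty)
LOAD 2    0
LOAD 2    0 0
DUP       0 0 0
ADD       0 0
LOAD 2    0 0 0
SWAP      0 0 0
ROT       0 0 0
SWAP      0 0 0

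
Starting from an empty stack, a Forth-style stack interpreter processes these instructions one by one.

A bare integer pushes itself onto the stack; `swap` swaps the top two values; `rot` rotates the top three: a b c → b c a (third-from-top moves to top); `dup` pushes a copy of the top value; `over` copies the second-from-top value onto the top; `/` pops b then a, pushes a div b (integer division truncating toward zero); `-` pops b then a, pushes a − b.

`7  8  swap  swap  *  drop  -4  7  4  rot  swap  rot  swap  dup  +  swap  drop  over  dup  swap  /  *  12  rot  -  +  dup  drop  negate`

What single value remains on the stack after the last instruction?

7      : 7
8      : 7 8
swap   : 8 7
swap   : 7 8
*      : 56
drop   : (empty)
-4     : -4
7      : -4 7
4      : -4 7 4
rot    : 7 4 -4
swap   : 7 -4 4
rot    : -4 4 7
swap   : -4 7 4
dup    : -4 7 4 4
+      : -4 7 8
swap   : -4 8 7
drop   : -4 8
over   : -4 8 -4
dup    : -4 8 -4 -4
swap   : -4 8 -4 -4
/      : -4 8 1
*      : -4 8
12     : -4 8 12
rot    : 8 12 -4
-      : 8 16
+      : 24
dup    : 24 24
drop   : 24
negate : -24

-24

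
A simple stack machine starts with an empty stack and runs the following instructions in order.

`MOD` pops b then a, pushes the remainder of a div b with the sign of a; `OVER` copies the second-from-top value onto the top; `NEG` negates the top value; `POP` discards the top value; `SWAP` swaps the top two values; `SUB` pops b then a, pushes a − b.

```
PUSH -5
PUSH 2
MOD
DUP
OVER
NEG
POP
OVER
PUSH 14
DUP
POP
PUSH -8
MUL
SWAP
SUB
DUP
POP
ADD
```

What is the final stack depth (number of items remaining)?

PUSH -5 -> -5
PUSH 2  -> -5 2
MOD     -> -1
DUP     -> -1 -1
OVER    -> -1 -1 -1
NEG     -> -1 -1 1
POP     -> -1 -1
OVER    -> -1 -1 -1
PUSH 14 -> -1 -1 -1 14
DUP     -> -1 -1 -1 14 14
POP     -> -1 -1 -1 14
PUSH -8 -> -1 -1 -1 14 -8
MUL     -> -1 -1 -1 -112
SWAP    -> -1 -1 -112 -1
SUB     -> -1 -1 -111
DUP     -> -1 -1 -111 -111
POP     -> -1 -1 -111
ADD     -> -1 -112

2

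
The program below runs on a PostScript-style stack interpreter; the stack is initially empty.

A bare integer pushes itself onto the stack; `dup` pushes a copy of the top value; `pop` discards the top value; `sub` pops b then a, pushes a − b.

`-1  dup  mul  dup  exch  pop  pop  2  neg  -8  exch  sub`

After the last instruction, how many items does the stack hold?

1

-1    [-1]
dup   [-1, -1]
mul   [1]
dup   [1, 1]
exch  [1, 1]
pop   [1]
pop   []
2     [2]
neg   [-2]
-8    [-2, -8]
exch  [-8, -2]
sub   [-6]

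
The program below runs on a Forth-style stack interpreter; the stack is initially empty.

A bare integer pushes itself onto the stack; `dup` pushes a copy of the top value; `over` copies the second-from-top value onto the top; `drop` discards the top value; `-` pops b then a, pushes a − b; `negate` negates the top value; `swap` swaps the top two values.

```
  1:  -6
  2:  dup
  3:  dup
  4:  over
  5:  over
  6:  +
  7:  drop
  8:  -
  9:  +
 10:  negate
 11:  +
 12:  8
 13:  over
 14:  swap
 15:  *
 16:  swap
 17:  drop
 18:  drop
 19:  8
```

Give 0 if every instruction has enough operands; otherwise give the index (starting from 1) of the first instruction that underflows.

-6     : -6
dup    : -6 -6
dup    : -6 -6 -6
over   : -6 -6 -6 -6
over   : -6 -6 -6 -6 -6
+      : -6 -6 -6 -12
drop   : -6 -6 -6
-      : -6 0
+      : -6
negate : 6
+  — needs 2 operands, stack has 1 → underflow

11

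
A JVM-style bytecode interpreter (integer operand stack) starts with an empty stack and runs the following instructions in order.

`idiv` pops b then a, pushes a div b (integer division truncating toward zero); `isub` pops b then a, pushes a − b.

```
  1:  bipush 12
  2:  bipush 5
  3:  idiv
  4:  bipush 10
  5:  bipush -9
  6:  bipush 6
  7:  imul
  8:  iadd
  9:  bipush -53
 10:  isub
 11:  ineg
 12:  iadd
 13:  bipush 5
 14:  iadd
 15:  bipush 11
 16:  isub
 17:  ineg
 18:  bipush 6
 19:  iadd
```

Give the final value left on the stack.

19

bipush 12   12
bipush 5    12 5
idiv        2
bipush 10   2 10
bipush -9   2 10 -9
bipush 6    2 10 -9 6
imul        2 10 -54
iadd        2 -44
bipush -53  2 -44 -53
isub        2 9
ineg        2 -9
iadd        -7
bipush 5    -7 5
iadd        -2
bipush 11   -2 11
isub        -13
ineg        13
bipush 6    13 6
iadd        19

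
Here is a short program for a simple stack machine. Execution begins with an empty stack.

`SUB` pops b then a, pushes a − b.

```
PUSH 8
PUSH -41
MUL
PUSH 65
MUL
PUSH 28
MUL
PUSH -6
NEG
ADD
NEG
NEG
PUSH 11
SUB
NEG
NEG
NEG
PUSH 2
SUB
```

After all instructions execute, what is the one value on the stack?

596963

PUSH 8    [8]
PUSH -41  [8, -41]
MUL       [-328]
PUSH 65   [-328, 65]
MUL       [-21320]
PUSH 28   [-21320, 28]
MUL       [-596960]
PUSH -6   [-596960, -6]
NEG       [-596960, 6]
ADD       [-596954]
NEG       [596954]
NEG       [-596954]
PUSH 11   [-596954, 11]
SUB       [-596965]
NEG       [596965]
NEG       [-596965]
NEG       [596965]
PUSH 2    [596965, 2]
SUB       [596963]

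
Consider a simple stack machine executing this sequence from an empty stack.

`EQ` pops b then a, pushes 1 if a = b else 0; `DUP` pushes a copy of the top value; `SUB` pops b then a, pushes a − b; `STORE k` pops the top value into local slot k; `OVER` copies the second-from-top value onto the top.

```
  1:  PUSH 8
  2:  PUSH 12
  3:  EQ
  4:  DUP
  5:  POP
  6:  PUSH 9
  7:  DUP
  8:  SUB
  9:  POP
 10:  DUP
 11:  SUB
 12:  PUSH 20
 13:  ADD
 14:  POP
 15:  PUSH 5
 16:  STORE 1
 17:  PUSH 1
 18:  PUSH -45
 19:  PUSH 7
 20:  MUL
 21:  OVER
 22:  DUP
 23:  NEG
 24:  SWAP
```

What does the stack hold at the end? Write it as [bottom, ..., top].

[1, -315, -1, 1]

PUSH 8   -> [8]
PUSH 12  -> [8, 12]
EQ       -> [0]
DUP      -> [0, 0]
POP      -> [0]
PUSH 9   -> [0, 9]
DUP      -> [0, 9, 9]
SUB      -> [0, 0]
POP      -> [0]
DUP      -> [0, 0]
SUB      -> [0]
PUSH 20  -> [0, 20]
ADD      -> [20]
POP      -> []
PUSH 5   -> [5]
STORE 1  -> []
PUSH 1   -> [1]
PUSH -45 -> [1, -45]
PUSH 7   -> [1, -45, 7]
MUL      -> [1, -315]
OVER     -> [1, -315, 1]
DUP      -> [1, -315, 1, 1]
NEG      -> [1, -315, 1, -1]
SWAP     -> [1, -315, -1, 1]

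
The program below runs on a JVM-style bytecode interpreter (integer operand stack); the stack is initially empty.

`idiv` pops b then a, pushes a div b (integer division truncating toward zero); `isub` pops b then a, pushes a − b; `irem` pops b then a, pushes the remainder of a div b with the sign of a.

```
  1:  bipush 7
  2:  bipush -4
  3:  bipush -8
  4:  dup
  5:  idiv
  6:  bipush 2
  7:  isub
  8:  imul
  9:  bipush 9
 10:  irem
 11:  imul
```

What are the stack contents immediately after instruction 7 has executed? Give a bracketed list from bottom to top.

[7, -4, -1]

bipush 7  : [7]
bipush -4 : [7, -4]
bipush -8 : [7, -4, -8]
dup       : [7, -4, -8, -8]
idiv      : [7, -4, 1]
bipush 2  : [7, -4, 1, 2]
isub      : [7, -4, -1]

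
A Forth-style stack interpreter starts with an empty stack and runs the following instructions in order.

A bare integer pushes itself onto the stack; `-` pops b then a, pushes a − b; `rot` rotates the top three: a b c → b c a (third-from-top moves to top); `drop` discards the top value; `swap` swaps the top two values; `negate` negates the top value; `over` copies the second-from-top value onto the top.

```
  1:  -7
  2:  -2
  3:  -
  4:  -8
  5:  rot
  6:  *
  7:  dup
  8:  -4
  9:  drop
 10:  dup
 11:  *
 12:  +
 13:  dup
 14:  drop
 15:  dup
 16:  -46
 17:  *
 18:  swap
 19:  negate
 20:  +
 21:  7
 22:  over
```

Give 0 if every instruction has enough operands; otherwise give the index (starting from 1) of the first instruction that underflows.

-7 -> -7
-2 -> -7 -2
-  -> -5
-8 -> -5 -8
rot  — needs 3 operands, stack has 2 → underflow

5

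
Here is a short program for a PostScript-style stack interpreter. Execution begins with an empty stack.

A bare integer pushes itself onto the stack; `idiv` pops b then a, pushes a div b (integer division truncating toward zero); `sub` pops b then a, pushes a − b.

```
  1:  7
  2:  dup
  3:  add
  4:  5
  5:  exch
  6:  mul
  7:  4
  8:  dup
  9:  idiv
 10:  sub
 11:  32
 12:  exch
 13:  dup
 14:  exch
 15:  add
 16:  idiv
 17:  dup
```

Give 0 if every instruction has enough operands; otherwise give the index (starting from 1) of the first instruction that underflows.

0

7    : 7
dup  : 7 7
add  : 14
5    : 14 5
exch : 5 14
mul  : 70
4    : 70 4
dup  : 70 4 4
idiv : 70 1
sub  : 69
32   : 69 32
exch : 32 69
dup  : 32 69 69
exch : 32 69 69
add  : 32 138
idiv : 0
dup  : 0 0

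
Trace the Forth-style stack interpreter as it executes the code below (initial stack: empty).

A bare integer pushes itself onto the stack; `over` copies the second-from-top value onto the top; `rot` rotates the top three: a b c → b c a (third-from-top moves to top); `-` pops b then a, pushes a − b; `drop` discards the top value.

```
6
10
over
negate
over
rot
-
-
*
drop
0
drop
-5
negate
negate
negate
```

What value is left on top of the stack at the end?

5

6       6
10      6 10
over    6 10 6
negate  6 10 -6
over    6 10 -6 10
rot     6 -6 10 10
-       6 -6 0
-       6 -6
*       -36
drop    (empty)
0       0
drop    (empty)
-5      -5
negate  5
negate  -5
negate  5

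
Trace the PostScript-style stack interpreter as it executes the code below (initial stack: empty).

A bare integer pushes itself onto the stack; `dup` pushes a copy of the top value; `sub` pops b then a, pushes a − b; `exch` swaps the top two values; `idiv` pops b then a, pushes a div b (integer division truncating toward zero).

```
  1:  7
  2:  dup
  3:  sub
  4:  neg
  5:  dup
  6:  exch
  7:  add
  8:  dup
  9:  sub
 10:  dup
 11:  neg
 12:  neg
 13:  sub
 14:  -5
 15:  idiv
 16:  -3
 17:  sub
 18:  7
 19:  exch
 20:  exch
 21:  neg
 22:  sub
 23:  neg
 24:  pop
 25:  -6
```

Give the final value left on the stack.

7     [7]
dup   [7, 7]
sub   [0]
neg   [0]
dup   [0, 0]
exch  [0, 0]
add   [0]
dup   [0, 0]
sub   [0]
dup   [0, 0]
neg   [0, 0]
neg   [0, 0]
sub   [0]
-5    [0, -5]
idiv  [0]
-3    [0, -3]
sub   [3]
7     [3, 7]
exch  [7, 3]
exch  [3, 7]
neg   [3, -7]
sub   [10]
neg   [-10]
pop   []
-6    [-6]

-6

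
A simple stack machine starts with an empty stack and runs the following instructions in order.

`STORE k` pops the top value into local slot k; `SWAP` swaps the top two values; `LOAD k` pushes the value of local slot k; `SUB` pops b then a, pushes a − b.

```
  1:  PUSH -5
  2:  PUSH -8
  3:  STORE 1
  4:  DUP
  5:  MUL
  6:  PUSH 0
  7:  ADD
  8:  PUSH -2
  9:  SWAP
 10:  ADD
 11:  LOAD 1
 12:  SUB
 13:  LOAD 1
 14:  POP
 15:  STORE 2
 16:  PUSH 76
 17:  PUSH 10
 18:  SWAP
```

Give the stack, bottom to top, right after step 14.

[31]

PUSH -5 : -5
PUSH -8 : -5 -8
STORE 1 : -5
DUP     : -5 -5
MUL     : 25
PUSH 0  : 25 0
ADD     : 25
PUSH -2 : 25 -2
SWAP    : -2 25
ADD     : 23
LOAD 1  : 23 -8
SUB     : 31
LOAD 1  : 31 -8
POP     : 31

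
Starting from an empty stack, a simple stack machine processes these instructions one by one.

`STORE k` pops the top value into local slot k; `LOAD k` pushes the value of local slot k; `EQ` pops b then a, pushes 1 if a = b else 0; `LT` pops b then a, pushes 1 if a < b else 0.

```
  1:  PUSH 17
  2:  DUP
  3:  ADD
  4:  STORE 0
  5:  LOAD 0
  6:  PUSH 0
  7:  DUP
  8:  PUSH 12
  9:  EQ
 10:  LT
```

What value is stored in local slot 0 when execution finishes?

34

PUSH 17 → 17
DUP     → 17 17
ADD     → 34
STORE 0 → (empty)
LOAD 0  → 34
PUSH 0  → 34 0
DUP     → 34 0 0
PUSH 12 → 34 0 0 12
EQ      → 34 0 0
LT      → 34 0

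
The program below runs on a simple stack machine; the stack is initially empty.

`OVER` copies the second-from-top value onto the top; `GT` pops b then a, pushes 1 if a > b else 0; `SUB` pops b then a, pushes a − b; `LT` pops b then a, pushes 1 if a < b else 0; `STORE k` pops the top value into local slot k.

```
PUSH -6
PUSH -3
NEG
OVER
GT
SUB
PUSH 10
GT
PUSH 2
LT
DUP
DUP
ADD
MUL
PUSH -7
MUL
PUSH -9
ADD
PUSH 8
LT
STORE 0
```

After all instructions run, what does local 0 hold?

PUSH -6 → [-6]
PUSH -3 → [-6, -3]
NEG     → [-6, 3]
OVER    → [-6, 3, -6]
GT      → [-6, 1]
SUB     → [-7]
PUSH 10 → [-7, 10]
GT      → [0]
PUSH 2  → [0, 2]
LT      → [1]
DUP     → [1, 1]
DUP     → [1, 1, 1]
ADD     → [1, 2]
MUL     → [2]
PUSH -7 → [2, -7]
MUL     → [-14]
PUSH -9 → [-14, -9]
ADD     → [-23]
PUSH 8  → [-23, 8]
LT      → [1]
STORE 0 → []

1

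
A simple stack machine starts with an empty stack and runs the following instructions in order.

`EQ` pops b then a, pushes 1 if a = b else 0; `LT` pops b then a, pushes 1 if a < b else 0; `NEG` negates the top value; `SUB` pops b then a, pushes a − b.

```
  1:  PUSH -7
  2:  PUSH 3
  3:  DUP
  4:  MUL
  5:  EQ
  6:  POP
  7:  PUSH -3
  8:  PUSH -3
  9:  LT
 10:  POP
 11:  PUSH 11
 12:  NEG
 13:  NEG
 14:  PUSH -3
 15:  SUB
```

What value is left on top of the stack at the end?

PUSH -7 : -7
PUSH 3  : -7 3
DUP     : -7 3 3
MUL     : -7 9
EQ      : 0
POP     : (empty)
PUSH -3 : -3
PUSH -3 : -3 -3
LT      : 0
POP     : (empty)
PUSH 11 : 11
NEG     : -11
NEG     : 11
PUSH -3 : 11 -3
SUB     : 14

14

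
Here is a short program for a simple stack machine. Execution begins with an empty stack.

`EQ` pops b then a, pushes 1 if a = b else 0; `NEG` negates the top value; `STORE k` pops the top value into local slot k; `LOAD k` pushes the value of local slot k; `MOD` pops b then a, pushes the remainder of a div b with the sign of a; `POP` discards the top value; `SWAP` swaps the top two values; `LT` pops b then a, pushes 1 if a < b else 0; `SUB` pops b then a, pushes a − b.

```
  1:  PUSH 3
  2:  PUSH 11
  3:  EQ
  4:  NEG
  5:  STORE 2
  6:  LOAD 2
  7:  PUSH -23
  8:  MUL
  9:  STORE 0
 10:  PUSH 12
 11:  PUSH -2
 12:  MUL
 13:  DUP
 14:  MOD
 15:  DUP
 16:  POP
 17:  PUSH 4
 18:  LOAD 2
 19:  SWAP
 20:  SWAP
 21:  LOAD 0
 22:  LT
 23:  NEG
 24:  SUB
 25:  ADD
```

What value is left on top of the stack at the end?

PUSH 3   → [3]
PUSH 11  → [3, 11]
EQ       → [0]
NEG      → [0]
STORE 2  → []
LOAD 2   → [0]
PUSH -23 → [0, -23]
MUL      → [0]
STORE 0  → []
PUSH 12  → [12]
PUSH -2  → [12, -2]
MUL      → [-24]
DUP      → [-24, -24]
MOD      → [0]
DUP      → [0, 0]
POP      → [0]
PUSH 4   → [0, 4]
LOAD 2   → [0, 4, 0]
SWAP     → [0, 0, 4]
SWAP     → [0, 4, 0]
LOAD 0   → [0, 4, 0, 0]
LT       → [0, 4, 0]
NEG      → [0, 4, 0]
SUB      → [0, 4]
ADD      → [4]

4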